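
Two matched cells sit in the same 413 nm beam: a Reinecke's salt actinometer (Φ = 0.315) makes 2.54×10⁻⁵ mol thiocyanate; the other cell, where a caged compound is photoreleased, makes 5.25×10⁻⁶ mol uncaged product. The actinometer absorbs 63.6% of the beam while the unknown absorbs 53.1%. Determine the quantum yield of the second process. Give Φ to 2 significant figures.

Photons absorbed by the actinometer: 2.54×10⁻⁵ / 0.315 = 8.063×10⁻⁵ mol.
Incident flux: 8.063×10⁻⁵ / 0.636 = 1.268×10⁻⁴ einstein.
Absorbed by unknown: 0.531 × 1.268×10⁻⁴ = 6.733×10⁻⁵ mol.
Φ(unknown) = 5.25×10⁻⁶ / 6.733×10⁻⁵ = 0.078.

Φ = 0.078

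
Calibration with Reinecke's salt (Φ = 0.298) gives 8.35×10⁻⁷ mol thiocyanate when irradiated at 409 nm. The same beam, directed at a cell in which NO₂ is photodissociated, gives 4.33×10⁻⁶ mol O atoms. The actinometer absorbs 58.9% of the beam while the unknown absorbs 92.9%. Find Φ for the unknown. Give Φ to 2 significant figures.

Photons absorbed by the actinometer: 8.35×10⁻⁷ / 0.298 = 2.802×10⁻⁶ mol.
Incident flux: 2.802×10⁻⁶ / 0.589 = 4.757×10⁻⁶ einstein.
Absorbed by unknown: 0.929 × 4.757×10⁻⁶ = 4.419×10⁻⁶ mol.
Φ(unknown) = 4.33×10⁻⁶ / 4.419×10⁻⁶ = 0.98.

Φ = 0.98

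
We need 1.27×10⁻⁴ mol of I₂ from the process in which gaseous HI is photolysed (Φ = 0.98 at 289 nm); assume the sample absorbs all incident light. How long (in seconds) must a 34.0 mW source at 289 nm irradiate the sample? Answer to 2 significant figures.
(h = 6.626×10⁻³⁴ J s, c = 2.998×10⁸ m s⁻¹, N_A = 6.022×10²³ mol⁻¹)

t ≈ 1600 s

Photons that must be absorbed: 1.27×10⁻⁴ / 0.98 = 1.296×10⁻⁴ mol.
Photon energy: hc/λ = 6.874×10⁻¹⁹ J; per mole, 4.140×10⁵ J mol⁻¹.
Energy required: 1.296×10⁻⁴ × 4.140×10⁵ = 53.65 J.
Time: 53.65 J / 0.034 W = 1600 s.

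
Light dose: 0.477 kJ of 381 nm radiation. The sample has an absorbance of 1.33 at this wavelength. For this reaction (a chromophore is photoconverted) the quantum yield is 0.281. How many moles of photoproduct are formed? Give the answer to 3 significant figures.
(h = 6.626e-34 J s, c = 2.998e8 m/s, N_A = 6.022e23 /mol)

4.07e-4 mol

Photon energy at 381 nm: hc/λ = (6.626e-34)(2.998e8)/(381e-9) = 5.214e-19 J.
Incident energy: 0.477 kJ = 477 J.
Photons incident: 477 / 5.214e-19 = 9.148e20, i.e. 9.148e20/6.022e23 = 0.001519 mol.
Fraction absorbed: 1 − 10^(−1.33) = 0.9532.
Photons absorbed: 0.9532 × 0.001519 = 0.001448 mol.
Product: Φ × n_abs = 0.281 × 0.001448 = 4.069e-4 mol.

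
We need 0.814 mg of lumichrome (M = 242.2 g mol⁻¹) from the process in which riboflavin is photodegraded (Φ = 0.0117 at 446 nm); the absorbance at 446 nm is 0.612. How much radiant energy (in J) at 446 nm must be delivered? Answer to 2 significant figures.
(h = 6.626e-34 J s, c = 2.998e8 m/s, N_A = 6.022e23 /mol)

100 J

Product: 0.814 mg / 242.2 g mol⁻¹ = 3.361e-6 mol.
Photons that must be absorbed: 3.361e-6 / 0.0117 = 2.873e-4 mol.
Fraction absorbed: 1 − 10^(−0.612) = 0.7557.
Incident photons needed: 2.873e-4 / 0.7557 = 3.802e-4 mol.
Photon energy: hc/λ = 4.454e-19 J; per mole, 2.682e5 J mol⁻¹.
Energy required: 3.802e-4 × 2.682e5 = 100 J.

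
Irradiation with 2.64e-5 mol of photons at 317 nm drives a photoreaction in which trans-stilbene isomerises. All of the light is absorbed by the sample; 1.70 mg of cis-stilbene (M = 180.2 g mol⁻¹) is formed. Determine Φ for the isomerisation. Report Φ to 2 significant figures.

Product: 1.70 mg / 180.2 g mol⁻¹ = 9.434e-6 mol.
Φ = 9.434e-6 mol / 2.64e-5 mol photons = 0.36.

Φ = 0.36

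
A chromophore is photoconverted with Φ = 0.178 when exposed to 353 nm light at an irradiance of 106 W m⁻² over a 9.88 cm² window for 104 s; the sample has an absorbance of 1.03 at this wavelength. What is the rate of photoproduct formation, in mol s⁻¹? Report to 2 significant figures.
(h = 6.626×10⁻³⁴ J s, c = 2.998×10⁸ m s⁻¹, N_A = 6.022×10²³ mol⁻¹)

Photon energy at 353 nm: hc/λ = (6.626×10⁻³⁴)(2.998×10⁸)/(353×10⁻⁹) = 5.627×10⁻¹⁹ J.
Energy delivered: (106 W m⁻²)(9.88×10⁻⁴ m²)(104 s) = 10.89 J.
Photons incident: 10.89 / 5.627×10⁻¹⁹ = 1.935×10¹⁹, i.e. 1.935×10¹⁹/6.022×10²³ = 3.213×10⁻⁵ mol.
Fraction absorbed: 1 − 10^(−1.03) = 0.9067.
Photons absorbed: 0.9067 × 3.213×10⁻⁵ = 2.913×10⁻⁵ mol.
Product formed: 0.178 × 2.913×10⁻⁵ = 5.185×10⁻⁶ mol.
Rate: 5.185×10⁻⁶ / 104 s = 5.0×10⁻⁸ mol s⁻¹.

5.0×10⁻⁸ mol s⁻¹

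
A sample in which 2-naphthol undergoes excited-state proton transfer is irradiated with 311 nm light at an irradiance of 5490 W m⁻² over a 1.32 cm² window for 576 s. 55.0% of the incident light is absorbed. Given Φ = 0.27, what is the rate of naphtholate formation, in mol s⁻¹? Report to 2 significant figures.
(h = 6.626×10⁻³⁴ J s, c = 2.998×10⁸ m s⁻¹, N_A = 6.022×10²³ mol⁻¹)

2.8×10⁻⁷ mol s⁻¹

Photon energy at 311 nm: hc/λ = (6.626×10⁻³⁴)(2.998×10⁸)/(311×10⁻⁹) = 6.387×10⁻¹⁹ J.
Energy delivered: (5490 W m⁻²)(1.32×10⁻⁴ m²)(576 s) = 417.4 J.
Photons incident: 417.4 / 6.387×10⁻¹⁹ = 6.535×10²⁰, i.e. 6.535×10²⁰/6.022×10²³ = 0.001085 mol.
Photons absorbed: 0.550 × 0.001085 = 5.968×10⁻⁴ mol.
Product formed: 0.27 × 5.968×10⁻⁴ = 1.611×10⁻⁴ mol.
Rate: 1.611×10⁻⁴ / 576 s = 2.8×10⁻⁷ mol s⁻¹.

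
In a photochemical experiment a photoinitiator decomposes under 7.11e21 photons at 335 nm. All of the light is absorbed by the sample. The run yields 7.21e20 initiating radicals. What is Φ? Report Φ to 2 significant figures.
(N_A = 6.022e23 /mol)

Product: 7.21e20 / 6.022e23 = 0.001197 mol.
Moles of photons: 7.11e21 / 6.022e23 = 0.01181 mol.
Φ = 0.001197 mol / 0.01181 mol photons = 0.10.

Φ = 0.10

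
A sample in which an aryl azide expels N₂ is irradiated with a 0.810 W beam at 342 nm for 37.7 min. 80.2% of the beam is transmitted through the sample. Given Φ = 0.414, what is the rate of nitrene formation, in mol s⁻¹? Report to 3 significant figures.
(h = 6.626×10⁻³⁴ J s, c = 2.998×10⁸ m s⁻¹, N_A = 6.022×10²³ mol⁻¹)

Photon energy at 342 nm: hc/λ = (6.626×10⁻³⁴)(2.998×10⁸)/(342×10⁻⁹) = 5.808×10⁻¹⁹ J.
Energy delivered: (0.810 W)(2262 s) = 1832 J.
Photons incident: 1832 / 5.808×10⁻¹⁹ = 3.154×10²¹, i.e. 3.154×10²¹/6.022×10²³ = 0.005237 mol.
Fraction absorbed: 1 − 80.2/100 = 0.1980.
Photons absorbed: 0.1980 × 0.005237 = 0.001037 mol.
Product formed: 0.414 × 0.001037 = 4.293×10⁻⁴ mol.
Rate: 4.293×10⁻⁴ / 2262 s = 1.90×10⁻⁷ mol s⁻¹.

1.90×10⁻⁷ mol s⁻¹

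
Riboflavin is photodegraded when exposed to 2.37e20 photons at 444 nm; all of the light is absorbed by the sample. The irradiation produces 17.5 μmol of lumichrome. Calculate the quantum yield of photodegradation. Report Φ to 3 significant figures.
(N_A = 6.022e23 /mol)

Φ = 0.0445

Product: 17.5 μmol = 1.75e-5 mol.
Moles of photons: 2.37e20 / 6.022e23 = 3.936e-4 mol.
Φ = 1.75e-5 mol / 3.936e-4 mol photons = 0.0445.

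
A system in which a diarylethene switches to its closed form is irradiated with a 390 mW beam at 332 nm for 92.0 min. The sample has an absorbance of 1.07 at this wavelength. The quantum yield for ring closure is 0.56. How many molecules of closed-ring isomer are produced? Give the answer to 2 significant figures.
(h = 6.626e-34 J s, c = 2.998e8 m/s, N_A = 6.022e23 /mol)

1.8e21 molecules

Photon energy at 332 nm: hc/λ = (6.626e-34)(2.998e8)/(332e-9) = 5.983e-19 J.
Energy delivered: (390 mW)(5520 s) = 2153 J.
Photons incident: 2153 / 5.983e-19 = 3.599e21, i.e. 3.599e21/6.022e23 = 0.005976 mol.
Fraction absorbed: 1 − 10^(−1.07) = 0.9149.
Photons absorbed: 0.9149 × 0.005976 = 0.005467 mol.
Product: Φ × n_abs = 0.56 × 0.005467 = 0.003062 mol.
As a count: 0.003062 × 6.022e23 = 1.8e21.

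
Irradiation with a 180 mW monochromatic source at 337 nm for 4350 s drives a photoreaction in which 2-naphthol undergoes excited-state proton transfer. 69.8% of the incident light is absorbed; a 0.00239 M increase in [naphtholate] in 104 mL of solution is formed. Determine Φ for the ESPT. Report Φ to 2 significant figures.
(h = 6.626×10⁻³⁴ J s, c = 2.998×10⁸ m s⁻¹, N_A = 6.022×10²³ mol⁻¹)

Product: (0.00239 M)(0.104 L) = 2.486×10⁻⁴ mol.
Photon energy at 337 nm: hc/λ = (6.626×10⁻³⁴)(2.998×10⁸)/(337×10⁻⁹) = 5.895×10⁻¹⁹ J.
Energy delivered: (180 mW)(4350 s) = 783.0 J.
Photons incident: 783.0 / 5.895×10⁻¹⁹ = 1.328×10²¹, i.e. 1.328×10²¹/6.022×10²³ = 0.002205 mol.
Photons absorbed: 0.698 × 0.002205 = 0.001539 mol.
Φ = 2.486×10⁻⁴ mol / 0.001539 mol photons = 0.16.

Φ = 0.16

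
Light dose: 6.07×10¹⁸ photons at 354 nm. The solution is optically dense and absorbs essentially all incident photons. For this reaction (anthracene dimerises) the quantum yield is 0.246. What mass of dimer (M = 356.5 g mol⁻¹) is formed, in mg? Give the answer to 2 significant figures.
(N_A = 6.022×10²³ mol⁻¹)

0.88 mg

Moles of photons: 6.07×10¹⁸ / 6.022×10²³ = 1.008×10⁻⁵ mol.
Product: Φ × n_abs = 0.246 × 1.008×10⁻⁵ = 2.480×10⁻⁶ mol.
Mass: 2.480×10⁻⁶ × 356.5 = 8.841×10⁻⁴ g = 0.88 mg.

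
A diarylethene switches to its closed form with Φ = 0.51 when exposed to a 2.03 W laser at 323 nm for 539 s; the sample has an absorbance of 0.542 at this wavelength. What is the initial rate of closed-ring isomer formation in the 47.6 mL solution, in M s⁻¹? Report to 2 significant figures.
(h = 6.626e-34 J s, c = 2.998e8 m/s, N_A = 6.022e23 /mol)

Photon energy at 323 nm: hc/λ = (6.626e-34)(2.998e8)/(323e-9) = 6.150e-19 J.
Energy delivered: (2.03 W)(539 s) = 1094 J.
Photons incident: 1094 / 6.150e-19 = 1.779e21, i.e. 1.779e21/6.022e23 = 0.002954 mol.
Fraction absorbed: 1 − 10^(−0.542) = 0.7129.
Photons absorbed: 0.7129 × 0.002954 = 0.002106 mol.
Product formed: 0.51 × 0.002106 = 0.001074 mol.
Rate: 0.001074 mol / (539 s × 0.0476 L) = 4.2e-5 M s⁻¹.

4.2e-5 M s⁻¹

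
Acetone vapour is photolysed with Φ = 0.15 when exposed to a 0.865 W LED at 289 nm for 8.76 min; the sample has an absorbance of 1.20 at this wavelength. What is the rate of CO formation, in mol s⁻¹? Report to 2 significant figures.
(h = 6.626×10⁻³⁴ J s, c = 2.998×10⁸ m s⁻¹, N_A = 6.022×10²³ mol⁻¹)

Photon energy at 289 nm: hc/λ = (6.626×10⁻³⁴)(2.998×10⁸)/(289×10⁻⁹) = 6.874×10⁻¹⁹ J.
Energy delivered: (0.865 W)(525.6 s) = 454.6 J.
Photons incident: 454.6 / 6.874×10⁻¹⁹ = 6.613×10²⁰, i.e. 6.613×10²⁰/6.022×10²³ = 0.001098 mol.
Fraction absorbed: 1 − 10^(−1.20) = 0.9369.
Photons absorbed: 0.9369 × 0.001098 = 0.001029 mol.
Product formed: 0.15 × 0.001029 = 1.543×10⁻⁴ mol.
Rate: 1.543×10⁻⁴ / 525.6 s = 2.9×10⁻⁷ mol s⁻¹.

2.9×10⁻⁷ mol s⁻¹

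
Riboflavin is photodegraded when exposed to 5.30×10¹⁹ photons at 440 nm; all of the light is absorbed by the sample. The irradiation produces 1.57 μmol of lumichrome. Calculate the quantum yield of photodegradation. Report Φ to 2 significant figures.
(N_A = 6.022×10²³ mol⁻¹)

Φ = 0.018

Product: 1.57 μmol = 1.57×10⁻⁶ mol.
Moles of photons: 5.30×10¹⁹ / 6.022×10²³ = 8.801×10⁻⁵ mol.
Φ = 1.57×10⁻⁶ mol / 8.801×10⁻⁵ mol photons = 0.018.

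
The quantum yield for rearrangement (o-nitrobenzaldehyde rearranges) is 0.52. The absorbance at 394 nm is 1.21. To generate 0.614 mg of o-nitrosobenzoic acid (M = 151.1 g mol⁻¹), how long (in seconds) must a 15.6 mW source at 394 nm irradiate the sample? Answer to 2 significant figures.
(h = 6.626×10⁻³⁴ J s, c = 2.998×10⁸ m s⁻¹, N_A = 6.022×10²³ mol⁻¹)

Product: 0.614 mg / 151.1 g mol⁻¹ = 4.064×10⁻⁶ mol.
Photons that must be absorbed: 4.064×10⁻⁶ / 0.52 = 7.815×10⁻⁶ mol.
Fraction absorbed: 1 − 10^(−1.21) = 0.9383.
Incident photons needed: 7.815×10⁻⁶ / 0.9383 = 8.329×10⁻⁶ mol.
Photon energy: hc/λ = 5.042×10⁻¹⁹ J; per mole, 3.036×10⁵ J mol⁻¹.
Energy required: 8.329×10⁻⁶ × 3.036×10⁵ = 2.529 J.
Time: 2.529 J / 0.0156 W = 160 s.

t ≈ 160 s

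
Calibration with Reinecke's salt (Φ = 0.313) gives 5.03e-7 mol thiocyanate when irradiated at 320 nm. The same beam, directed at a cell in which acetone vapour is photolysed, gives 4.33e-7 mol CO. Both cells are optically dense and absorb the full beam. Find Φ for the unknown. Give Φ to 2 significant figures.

Φ = 0.27

Photons absorbed by the actinometer: 5.03e-7 / 0.313 = 1.607e-6 mol.
Φ(unknown) = 4.33e-7 / 1.607e-6 = 0.27.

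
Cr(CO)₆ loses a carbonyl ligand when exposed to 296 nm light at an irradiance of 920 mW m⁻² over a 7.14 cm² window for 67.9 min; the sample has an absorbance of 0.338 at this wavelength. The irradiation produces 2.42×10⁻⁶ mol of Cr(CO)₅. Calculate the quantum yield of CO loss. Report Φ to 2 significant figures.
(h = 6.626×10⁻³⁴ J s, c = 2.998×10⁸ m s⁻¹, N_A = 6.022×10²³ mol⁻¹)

Photon energy at 296 nm: hc/λ = (6.626×10⁻³⁴)(2.998×10⁸)/(296×10⁻⁹) = 6.711×10⁻¹⁹ J.
Energy delivered: (920 mW m⁻²)(7.14×10⁻⁴ m²)(4074 s) = 2.676 J.
Photons incident: 2.676 / 6.711×10⁻¹⁹ = 3.987×10¹⁸, i.e. 3.987×10¹⁸/6.022×10²³ = 6.621×10⁻⁶ mol.
Fraction absorbed: 1 − 10^(−0.338) = 0.5408.
Photons absorbed: 0.5408 × 6.621×10⁻⁶ = 3.581×10⁻⁶ mol.
Φ = 2.42×10⁻⁶ mol / 3.581×10⁻⁶ mol photons = 0.68.

Φ = 0.68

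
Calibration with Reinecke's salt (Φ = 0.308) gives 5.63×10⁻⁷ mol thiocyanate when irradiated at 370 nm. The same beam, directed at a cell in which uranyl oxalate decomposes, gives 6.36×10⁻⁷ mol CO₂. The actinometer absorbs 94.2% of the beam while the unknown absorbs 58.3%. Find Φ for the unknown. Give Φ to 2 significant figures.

Φ = 0.56

Photons absorbed by the actinometer: 5.63×10⁻⁷ / 0.308 = 1.828×10⁻⁶ mol.
Incident flux: 1.828×10⁻⁶ / 0.942 = 1.941×10⁻⁶ einstein.
Absorbed by unknown: 0.583 × 1.941×10⁻⁶ = 1.132×10⁻⁶ mol.
Φ(unknown) = 6.36×10⁻⁷ / 1.132×10⁻⁶ = 0.56.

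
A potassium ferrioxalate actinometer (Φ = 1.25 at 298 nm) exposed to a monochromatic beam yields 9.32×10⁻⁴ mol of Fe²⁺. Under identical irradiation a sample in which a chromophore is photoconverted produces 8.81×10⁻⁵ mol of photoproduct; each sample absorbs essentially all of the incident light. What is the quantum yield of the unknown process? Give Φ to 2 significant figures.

Φ = 0.12

Photons absorbed by the actinometer: 9.32×10⁻⁴ / 1.25 = 7.456×10⁻⁴ mol.
Φ(unknown) = 8.81×10⁻⁵ / 7.456×10⁻⁴ = 0.12.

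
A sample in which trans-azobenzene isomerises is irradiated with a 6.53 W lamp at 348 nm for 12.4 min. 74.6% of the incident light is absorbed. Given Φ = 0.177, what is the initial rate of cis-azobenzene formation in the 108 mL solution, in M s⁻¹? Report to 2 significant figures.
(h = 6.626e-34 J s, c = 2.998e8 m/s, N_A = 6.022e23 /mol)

2.3e-5 M s⁻¹

Photon energy at 348 nm: hc/λ = (6.626e-34)(2.998e8)/(348e-9) = 5.708e-19 J.
Energy delivered: (6.53 W)(744 s) = 4858 J.
Photons incident: 4858 / 5.708e-19 = 8.511e21, i.e. 8.511e21/6.022e23 = 0.01413 mol.
Photons absorbed: 0.746 × 0.01413 = 0.01054 mol.
Product formed: 0.177 × 0.01054 = 0.001866 mol.
Rate: 0.001866 mol / (744 s × 0.108 L) = 2.3e-5 M s⁻¹.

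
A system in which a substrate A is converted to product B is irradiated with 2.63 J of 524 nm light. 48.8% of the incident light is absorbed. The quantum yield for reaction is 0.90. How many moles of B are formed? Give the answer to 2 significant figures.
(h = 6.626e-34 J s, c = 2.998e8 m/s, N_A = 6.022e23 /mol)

5.1e-6 mol

Photon energy at 524 nm: hc/λ = (6.626e-34)(2.998e8)/(524e-9) = 3.791e-19 J.
Photons incident: 2.63 / 3.791e-19 = 6.937e18, i.e. 6.937e18/6.022e23 = 1.152e-5 mol.
Photons absorbed: 0.488 × 1.152e-5 = 5.622e-6 mol.
Product: Φ × n_abs = 0.90 × 5.622e-6 = 5.060e-6 mol.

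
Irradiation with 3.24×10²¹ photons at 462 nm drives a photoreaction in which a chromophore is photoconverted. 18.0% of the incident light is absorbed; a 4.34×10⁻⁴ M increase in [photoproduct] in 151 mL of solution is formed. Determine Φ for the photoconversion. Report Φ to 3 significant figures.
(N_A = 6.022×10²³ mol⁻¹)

Product: (4.34×10⁻⁴ M)(0.151 L) = 6.553×10⁻⁵ mol.
Moles of photons: 3.24×10²¹ / 6.022×10²³ = 0.005380 mol.
Photons absorbed: 0.180 × 0.005380 = 9.684×10⁻⁴ mol.
Φ = 6.553×10⁻⁵ mol / 9.684×10⁻⁴ mol photons = 0.0677.

Φ = 0.0677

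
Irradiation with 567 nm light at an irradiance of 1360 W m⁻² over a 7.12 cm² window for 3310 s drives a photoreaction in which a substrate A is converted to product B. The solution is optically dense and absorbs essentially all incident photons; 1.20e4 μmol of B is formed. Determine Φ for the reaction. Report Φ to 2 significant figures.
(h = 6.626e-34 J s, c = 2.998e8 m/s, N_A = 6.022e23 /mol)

Product: 1.20e4 μmol = 0.0120 mol.
Photon energy at 567 nm: hc/λ = (6.626e-34)(2.998e8)/(567e-9) = 3.503e-19 J.
Energy delivered: (1360 W m⁻²)(7.12e-4 m²)(3310 s) = 3205 J.
Photons incident: 3205 / 3.503e-19 = 9.149e21, i.e. 9.149e21/6.022e23 = 0.01519 mol.
Φ = 0.0120 mol / 0.01519 mol photons = 0.79.

Φ = 0.79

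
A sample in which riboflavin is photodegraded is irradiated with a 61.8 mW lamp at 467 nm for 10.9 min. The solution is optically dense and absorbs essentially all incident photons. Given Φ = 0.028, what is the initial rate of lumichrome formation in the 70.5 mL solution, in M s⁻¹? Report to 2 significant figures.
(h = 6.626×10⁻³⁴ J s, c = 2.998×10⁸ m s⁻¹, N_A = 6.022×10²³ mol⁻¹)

9.6×10⁻⁸ M s⁻¹

Photon energy at 467 nm: hc/λ = (6.626×10⁻³⁴)(2.998×10⁸)/(467×10⁻⁹) = 4.254×10⁻¹⁹ J.
Energy delivered: (61.8 mW)(654 s) = 40.42 J.
Photons incident: 40.42 / 4.254×10⁻¹⁹ = 9.502×10¹⁹, i.e. 9.502×10¹⁹/6.022×10²³ = 1.578×10⁻⁴ mol.
Product formed: 0.028 × 1.578×10⁻⁴ = 4.418×10⁻⁶ mol.
Rate: 4.418×10⁻⁶ mol / (654 s × 0.0705 L) = 9.6×10⁻⁸ M s⁻¹.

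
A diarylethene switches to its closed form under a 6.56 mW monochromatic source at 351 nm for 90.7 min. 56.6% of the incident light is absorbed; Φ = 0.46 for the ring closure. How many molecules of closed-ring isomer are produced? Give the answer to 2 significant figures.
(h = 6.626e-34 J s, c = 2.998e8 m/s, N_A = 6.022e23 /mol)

1.6e19 molecules

Photon energy at 351 nm: hc/λ = (6.626e-34)(2.998e8)/(351e-9) = 5.659e-19 J.
Energy delivered: (6.56 mW)(5442 s) = 35.70 J.
Photons incident: 35.70 / 5.659e-19 = 6.309e19, i.e. 6.309e19/6.022e23 = 1.048e-4 mol.
Photons absorbed: 0.566 × 1.048e-4 = 5.932e-5 mol.
Product: Φ × n_abs = 0.46 × 5.932e-5 = 2.729e-5 mol.
As a count: 2.729e-5 × 6.022e23 = 1.6e19.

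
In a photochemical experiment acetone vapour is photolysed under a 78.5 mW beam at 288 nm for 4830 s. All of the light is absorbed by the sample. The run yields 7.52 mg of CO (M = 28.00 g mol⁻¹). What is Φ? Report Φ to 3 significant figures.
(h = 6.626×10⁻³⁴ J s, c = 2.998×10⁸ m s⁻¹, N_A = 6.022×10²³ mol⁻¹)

Product: 7.52 mg / 28.00 g mol⁻¹ = 2.686×10⁻⁴ mol.
Photon energy at 288 nm: hc/λ = (6.626×10⁻³⁴)(2.998×10⁸)/(288×10⁻⁹) = 6.897×10⁻¹⁹ J.
Energy delivered: (78.5 mW)(4830 s) = 379.2 J.
Photons incident: 379.2 / 6.897×10⁻¹⁹ = 5.498×10²⁰, i.e. 5.498×10²⁰/6.022×10²³ = 9.130×10⁻⁴ mol.
Φ = 2.686×10⁻⁴ mol / 9.130×10⁻⁴ mol photons = 0.294.

Φ = 0.294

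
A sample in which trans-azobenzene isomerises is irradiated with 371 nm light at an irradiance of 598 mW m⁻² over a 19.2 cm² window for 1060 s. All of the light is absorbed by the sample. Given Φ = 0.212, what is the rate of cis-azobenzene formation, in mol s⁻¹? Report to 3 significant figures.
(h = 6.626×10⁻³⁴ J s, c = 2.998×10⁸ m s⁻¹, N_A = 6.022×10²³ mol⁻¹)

7.55×10⁻¹⁰ mol s⁻¹

Photon energy at 371 nm: hc/λ = (6.626×10⁻³⁴)(2.998×10⁸)/(371×10⁻⁹) = 5.354×10⁻¹⁹ J.
Energy delivered: (598 mW m⁻²)(19.2×10⁻⁴ m²)(1060 s) = 1.217 J.
Photons incident: 1.217 / 5.354×10⁻¹⁹ = 2.273×10¹⁸, i.e. 2.273×10¹⁸/6.022×10²³ = 3.774×10⁻⁶ mol.
Product formed: 0.212 × 3.774×10⁻⁶ = 8.001×10⁻⁷ mol.
Rate: 8.001×10⁻⁷ / 1060 s = 7.55×10⁻¹⁰ mol s⁻¹.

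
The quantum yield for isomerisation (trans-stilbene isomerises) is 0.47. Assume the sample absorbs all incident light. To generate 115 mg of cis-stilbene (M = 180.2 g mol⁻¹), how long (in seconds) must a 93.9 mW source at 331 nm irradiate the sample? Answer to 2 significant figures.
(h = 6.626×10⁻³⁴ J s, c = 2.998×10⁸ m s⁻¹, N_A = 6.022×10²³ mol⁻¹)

Product: 115 mg / 180.2 g mol⁻¹ = 6.382×10⁻⁴ mol.
Photons that must be absorbed: 6.382×10⁻⁴ / 0.47 = 0.001358 mol.
Photon energy: hc/λ = 6.001×10⁻¹⁹ J; per mole, 3.614×10⁵ J mol⁻¹.
Energy required: 0.001358 × 3.614×10⁵ = 490.8 J.
Time: 490.8 J / 0.0939 W = 5200 s.

t ≈ 5200 s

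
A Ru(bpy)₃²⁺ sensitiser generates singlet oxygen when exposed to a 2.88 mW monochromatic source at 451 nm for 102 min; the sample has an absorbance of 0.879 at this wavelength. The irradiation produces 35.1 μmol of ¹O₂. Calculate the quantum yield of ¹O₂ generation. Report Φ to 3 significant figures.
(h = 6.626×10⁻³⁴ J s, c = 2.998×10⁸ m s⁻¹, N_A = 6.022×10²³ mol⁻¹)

Φ = 0.609

Product: 35.1 μmol = 3.51×10⁻⁵ mol.
Photon energy at 451 nm: hc/λ = (6.626×10⁻³⁴)(2.998×10⁸)/(451×10⁻⁹) = 4.405×10⁻¹⁹ J.
Energy delivered: (2.88 mW)(6120 s) = 17.63 J.
Photons incident: 17.63 / 4.405×10⁻¹⁹ = 4.002×10¹⁹, i.e. 4.002×10¹⁹/6.022×10²³ = 6.646×10⁻⁵ mol.
Fraction absorbed: 1 − 10^(−0.879) = 0.8679.
Photons absorbed: 0.8679 × 6.646×10⁻⁵ = 5.768×10⁻⁵ mol.
Φ = 3.51×10⁻⁵ mol / 5.768×10⁻⁵ mol photons = 0.609.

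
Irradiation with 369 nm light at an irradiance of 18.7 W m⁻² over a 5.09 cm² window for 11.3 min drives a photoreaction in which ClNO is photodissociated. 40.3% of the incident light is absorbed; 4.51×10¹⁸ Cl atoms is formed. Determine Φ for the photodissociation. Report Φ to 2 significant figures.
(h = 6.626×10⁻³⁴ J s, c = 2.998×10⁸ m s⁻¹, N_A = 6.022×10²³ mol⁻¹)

Φ = 0.93

Product: 4.51×10¹⁸ / 6.022×10²³ = 7.489×10⁻⁶ mol.
Photon energy at 369 nm: hc/λ = (6.626×10⁻³⁴)(2.998×10⁸)/(369×10⁻⁹) = 5.383×10⁻¹⁹ J.
Energy delivered: (18.7 W m⁻²)(5.09×10⁻⁴ m²)(678 s) = 6.453 J.
Photons incident: 6.453 / 5.383×10⁻¹⁹ = 1.199×10¹⁹, i.e. 1.199×10¹⁹/6.022×10²³ = 1.991×10⁻⁵ mol.
Photons absorbed: 0.403 × 1.991×10⁻⁵ = 8.024×10⁻⁶ mol.
Φ = 7.489×10⁻⁶ mol / 8.024×10⁻⁶ mol photons = 0.93.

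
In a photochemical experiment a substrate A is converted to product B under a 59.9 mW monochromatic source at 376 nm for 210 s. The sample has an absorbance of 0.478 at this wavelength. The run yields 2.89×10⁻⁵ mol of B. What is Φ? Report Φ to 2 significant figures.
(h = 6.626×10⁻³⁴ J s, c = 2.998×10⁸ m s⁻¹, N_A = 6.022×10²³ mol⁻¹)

Φ = 1.1

Photon energy at 376 nm: hc/λ = (6.626×10⁻³⁴)(2.998×10⁸)/(376×10⁻⁹) = 5.283×10⁻¹⁹ J.
Energy delivered: (59.9 mW)(210 s) = 12.58 J.
Photons incident: 12.58 / 5.283×10⁻¹⁹ = 2.381×10¹⁹, i.e. 2.381×10¹⁹/6.022×10²³ = 3.954×10⁻⁵ mol.
Fraction absorbed: 1 − 10^(−0.478) = 0.6673.
Photons absorbed: 0.6673 × 3.954×10⁻⁵ = 2.639×10⁻⁵ mol.
Φ = 2.89×10⁻⁵ mol / 2.639×10⁻⁵ mol photons = 1.1.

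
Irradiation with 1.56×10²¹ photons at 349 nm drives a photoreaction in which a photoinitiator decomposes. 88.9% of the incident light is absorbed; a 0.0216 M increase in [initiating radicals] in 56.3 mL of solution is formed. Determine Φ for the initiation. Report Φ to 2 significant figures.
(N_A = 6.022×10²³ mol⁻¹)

Φ = 0.53

Product: (0.0216 M)(0.0563 L) = 0.001216 mol.
Moles of photons: 1.56×10²¹ / 6.022×10²³ = 0.002591 mol.
Photons absorbed: 0.889 × 0.002591 = 0.002303 mol.
Φ = 0.001216 mol / 0.002303 mol photons = 0.53.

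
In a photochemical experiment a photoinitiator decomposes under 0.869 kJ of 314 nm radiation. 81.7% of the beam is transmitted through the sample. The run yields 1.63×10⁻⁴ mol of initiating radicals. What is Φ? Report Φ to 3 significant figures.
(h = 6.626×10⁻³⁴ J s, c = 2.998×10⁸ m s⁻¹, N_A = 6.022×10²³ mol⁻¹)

Photon energy at 314 nm: hc/λ = (6.626×10⁻³⁴)(2.998×10⁸)/(314×10⁻⁹) = 6.326×10⁻¹⁹ J.
Incident energy: 0.869 kJ = 869 J.
Photons incident: 869 / 6.326×10⁻¹⁹ = 1.374×10²¹, i.e. 1.374×10²¹/6.022×10²³ = 0.002282 mol.
Fraction absorbed: 1 − 81.7/100 = 0.1830.
Photons absorbed: 0.1830 × 0.002282 = 4.176×10⁻⁴ mol.
Φ = 1.63×10⁻⁴ mol / 4.176×10⁻⁴ mol photons = 0.390.

Φ = 0.390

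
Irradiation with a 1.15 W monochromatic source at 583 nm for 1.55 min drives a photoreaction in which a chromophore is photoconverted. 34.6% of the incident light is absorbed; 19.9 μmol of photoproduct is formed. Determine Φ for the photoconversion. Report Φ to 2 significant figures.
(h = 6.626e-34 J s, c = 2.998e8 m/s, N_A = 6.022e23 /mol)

Φ = 0.11

Product: 19.9 μmol = 1.99e-5 mol.
Photon energy at 583 nm: hc/λ = (6.626e-34)(2.998e8)/(583e-9) = 3.407e-19 J.
Energy delivered: (1.15 W)(93 s) = 106.9 J.
Photons incident: 106.9 / 3.407e-19 = 3.138e20, i.e. 3.138e20/6.022e23 = 5.211e-4 mol.
Photons absorbed: 0.346 × 5.211e-4 = 1.803e-4 mol.
Φ = 1.99e-5 mol / 1.803e-4 mol photons = 0.11.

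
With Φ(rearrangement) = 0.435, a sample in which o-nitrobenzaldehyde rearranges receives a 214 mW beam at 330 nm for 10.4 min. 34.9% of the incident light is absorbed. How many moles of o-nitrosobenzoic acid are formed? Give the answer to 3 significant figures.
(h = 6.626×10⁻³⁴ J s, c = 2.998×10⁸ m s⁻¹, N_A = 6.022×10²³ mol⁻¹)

5.59×10⁻⁵ mol

Photon energy at 330 nm: hc/λ = (6.626×10⁻³⁴)(2.998×10⁸)/(330×10⁻⁹) = 6.020×10⁻¹⁹ J.
Energy delivered: (214 mW)(624 s) = 133.5 J.
Photons incident: 133.5 / 6.020×10⁻¹⁹ = 2.218×10²⁰, i.e. 2.218×10²⁰/6.022×10²³ = 3.683×10⁻⁴ mol.
Photons absorbed: 0.349 × 3.683×10⁻⁴ = 1.285×10⁻⁴ mol.
Product: Φ × n_abs = 0.435 × 1.285×10⁻⁴ = 5.590×10⁻⁵ mol.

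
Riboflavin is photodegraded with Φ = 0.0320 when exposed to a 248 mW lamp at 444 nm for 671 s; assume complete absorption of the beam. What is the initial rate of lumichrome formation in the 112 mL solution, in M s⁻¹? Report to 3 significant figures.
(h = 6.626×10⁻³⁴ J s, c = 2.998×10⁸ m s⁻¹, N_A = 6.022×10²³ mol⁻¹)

Photon energy at 444 nm: hc/λ = (6.626×10⁻³⁴)(2.998×10⁸)/(444×10⁻⁹) = 4.474×10⁻¹⁹ J.
Energy delivered: (248 mW)(671 s) = 166.4 J.
Photons incident: 166.4 / 4.474×10⁻¹⁹ = 3.719×10²⁰, i.e. 3.719×10²⁰/6.022×10²³ = 6.176×10⁻⁴ mol.
Product formed: 0.0320 × 6.176×10⁻⁴ = 1.976×10⁻⁵ mol.
Rate: 1.976×10⁻⁵ mol / (671 s × 0.112 L) = 2.63×10⁻⁷ M s⁻¹.

2.63×10⁻⁷ M s⁻¹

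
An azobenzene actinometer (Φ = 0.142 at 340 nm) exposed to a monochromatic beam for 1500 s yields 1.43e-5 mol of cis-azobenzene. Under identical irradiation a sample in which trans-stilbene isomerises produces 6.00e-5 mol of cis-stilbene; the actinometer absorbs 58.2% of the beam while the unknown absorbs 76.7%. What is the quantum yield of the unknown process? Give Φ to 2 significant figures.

Photons absorbed by the actinometer: 1.43e-5 / 0.142 = 1.007e-4 mol.
Incident flux: 1.007e-4 / 0.582 = 1.730e-4 einstein.
Absorbed by unknown: 0.767 × 1.730e-4 = 1.327e-4 mol.
Φ(unknown) = 6.00e-5 / 1.327e-4 = 0.45.

Φ = 0.45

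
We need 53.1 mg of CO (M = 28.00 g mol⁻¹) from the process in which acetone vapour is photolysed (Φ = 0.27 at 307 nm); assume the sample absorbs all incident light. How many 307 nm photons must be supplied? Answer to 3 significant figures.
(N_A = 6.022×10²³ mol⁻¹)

4.23×10²¹ photons

Product: 53.1 mg / 28.00 g mol⁻¹ = 0.001896 mol.
Photons that must be absorbed: 0.001896 / 0.27 = 0.007022 mol.
Photon count: 0.007022 × 6.022×10²³ = 4.23×10²¹.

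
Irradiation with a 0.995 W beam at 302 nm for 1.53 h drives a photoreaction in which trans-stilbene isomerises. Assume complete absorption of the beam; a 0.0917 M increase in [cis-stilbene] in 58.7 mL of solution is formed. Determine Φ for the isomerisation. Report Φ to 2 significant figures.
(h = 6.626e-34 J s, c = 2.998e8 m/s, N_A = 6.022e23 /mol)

Φ = 0.39

Product: (0.0917 M)(0.0587 L) = 0.005383 mol.
Photon energy at 302 nm: hc/λ = (6.626e-34)(2.998e8)/(302e-9) = 6.578e-19 J.
Energy delivered: (0.995 W)(5508 s) = 5480 J.
Photons incident: 5480 / 6.578e-19 = 8.331e21, i.e. 8.331e21/6.022e23 = 0.01383 mol.
Φ = 0.005383 mol / 0.01383 mol photons = 0.39.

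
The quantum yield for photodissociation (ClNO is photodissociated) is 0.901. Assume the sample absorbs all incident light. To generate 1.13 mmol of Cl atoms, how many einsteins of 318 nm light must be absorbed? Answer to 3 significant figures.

0.00125 einstein

Product: 1.13 mmol = 0.00113 mol.
Photons that must be absorbed: 0.00113 / 0.901 = 0.001254 mol.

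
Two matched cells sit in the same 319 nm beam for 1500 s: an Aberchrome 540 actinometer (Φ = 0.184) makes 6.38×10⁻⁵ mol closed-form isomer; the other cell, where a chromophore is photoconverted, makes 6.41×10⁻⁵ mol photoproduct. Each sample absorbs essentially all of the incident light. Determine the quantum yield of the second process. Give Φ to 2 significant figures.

Φ = 0.18

Photons absorbed by the actinometer: 6.38×10⁻⁵ / 0.184 = 3.467×10⁻⁴ mol.
Φ(unknown) = 6.41×10⁻⁵ / 3.467×10⁻⁴ = 0.18.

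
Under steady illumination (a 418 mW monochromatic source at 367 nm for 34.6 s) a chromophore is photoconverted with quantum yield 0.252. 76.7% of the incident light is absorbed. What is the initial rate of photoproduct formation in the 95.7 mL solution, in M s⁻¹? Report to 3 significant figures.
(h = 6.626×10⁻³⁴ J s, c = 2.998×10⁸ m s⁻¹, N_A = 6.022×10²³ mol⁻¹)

Photon energy at 367 nm: hc/λ = (6.626×10⁻³⁴)(2.998×10⁸)/(367×10⁻⁹) = 5.413×10⁻¹⁹ J.
Energy delivered: (418 mW)(34.6 s) = 14.46 J.
Photons incident: 14.46 / 5.413×10⁻¹⁹ = 2.671×10¹⁹, i.e. 2.671×10¹⁹/6.022×10²³ = 4.435×10⁻⁵ mol.
Photons absorbed: 0.767 × 4.435×10⁻⁵ = 3.402×10⁻⁵ mol.
Product formed: 0.252 × 3.402×10⁻⁵ = 8.573×10⁻⁶ mol.
Rate: 8.573×10⁻⁶ mol / (34.6 s × 0.0957 L) = 2.59×10⁻⁶ M s⁻¹.

2.59×10⁻⁶ M s⁻¹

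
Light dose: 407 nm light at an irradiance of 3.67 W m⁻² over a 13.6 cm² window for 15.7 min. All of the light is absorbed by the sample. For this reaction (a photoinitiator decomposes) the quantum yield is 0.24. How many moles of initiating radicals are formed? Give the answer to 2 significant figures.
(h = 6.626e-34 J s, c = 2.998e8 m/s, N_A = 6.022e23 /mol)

Photon energy at 407 nm: hc/λ = (6.626e-34)(2.998e8)/(407e-9) = 4.881e-19 J.
Energy delivered: (3.67 W m⁻²)(13.6e-4 m²)(942 s) = 4.702 J.
Photons incident: 4.702 / 4.881e-19 = 9.633e18, i.e. 9.633e18/6.022e23 = 1.600e-5 mol.
Product: Φ × n_abs = 0.24 × 1.600e-5 = 3.840e-6 mol.

3.8e-6 mol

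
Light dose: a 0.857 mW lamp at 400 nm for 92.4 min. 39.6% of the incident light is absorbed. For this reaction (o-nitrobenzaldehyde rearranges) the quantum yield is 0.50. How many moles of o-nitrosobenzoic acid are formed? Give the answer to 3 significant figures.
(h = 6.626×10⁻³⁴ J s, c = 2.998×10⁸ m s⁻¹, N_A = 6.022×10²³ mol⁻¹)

3.15×10⁻⁶ mol

Photon energy at 400 nm: hc/λ = (6.626×10⁻³⁴)(2.998×10⁸)/(400×10⁻⁹) = 4.966×10⁻¹⁹ J.
Energy delivered: (0.857 mW)(5544 s) = 4.751 J.
Photons incident: 4.751 / 4.966×10⁻¹⁹ = 9.567×10¹⁸, i.e. 9.567×10¹⁸/6.022×10²³ = 1.589×10⁻⁵ mol.
Photons absorbed: 0.396 × 1.589×10⁻⁵ = 6.292×10⁻⁶ mol.
Product: Φ × n_abs = 0.50 × 6.292×10⁻⁶ = 3.146×10⁻⁶ mol.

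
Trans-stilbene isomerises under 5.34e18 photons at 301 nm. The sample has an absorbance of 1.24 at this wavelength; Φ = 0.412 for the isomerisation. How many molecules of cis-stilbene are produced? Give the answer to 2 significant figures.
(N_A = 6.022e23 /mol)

Moles of photons: 5.34e18 / 6.022e23 = 8.867e-6 mol.
Fraction absorbed: 1 − 10^(−1.24) = 0.9425.
Photons absorbed: 0.9425 × 8.867e-6 = 8.357e-6 mol.
Product: Φ × n_abs = 0.412 × 8.357e-6 = 3.443e-6 mol.
As a count: 3.443e-6 × 6.022e23 = 2.1e18.

2.1e18 molecules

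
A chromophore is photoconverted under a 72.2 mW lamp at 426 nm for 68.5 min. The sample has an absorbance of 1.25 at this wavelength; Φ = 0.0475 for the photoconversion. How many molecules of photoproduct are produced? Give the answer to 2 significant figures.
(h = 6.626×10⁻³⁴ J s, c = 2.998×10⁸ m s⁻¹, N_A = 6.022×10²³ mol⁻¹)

2.9×10¹⁹ molecules

Photon energy at 426 nm: hc/λ = (6.626×10⁻³⁴)(2.998×10⁸)/(426×10⁻⁹) = 4.663×10⁻¹⁹ J.
Energy delivered: (72.2 mW)(4110 s) = 296.7 J.
Photons incident: 296.7 / 4.663×10⁻¹⁹ = 6.363×10²⁰, i.e. 6.363×10²⁰/6.022×10²³ = 0.001057 mol.
Fraction absorbed: 1 − 10^(−1.25) = 0.9438.
Photons absorbed: 0.9438 × 0.001057 = 9.976×10⁻⁴ mol.
Product: Φ × n_abs = 0.0475 × 9.976×10⁻⁴ = 4.739×10⁻⁵ mol.
As a count: 4.739×10⁻⁵ × 6.022×10²³ = 2.9×10¹⁹.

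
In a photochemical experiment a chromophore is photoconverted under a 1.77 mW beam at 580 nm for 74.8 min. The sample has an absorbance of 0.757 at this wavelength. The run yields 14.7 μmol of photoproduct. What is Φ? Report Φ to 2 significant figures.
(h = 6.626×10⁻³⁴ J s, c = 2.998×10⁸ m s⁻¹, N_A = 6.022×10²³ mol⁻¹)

Φ = 0.46

Product: 14.7 μmol = 1.47×10⁻⁵ mol.
Photon energy at 580 nm: hc/λ = (6.626×10⁻³⁴)(2.998×10⁸)/(580×10⁻⁹) = 3.425×10⁻¹⁹ J.
Energy delivered: (1.77 mW)(4488 s) = 7.944 J.
Photons incident: 7.944 / 3.425×10⁻¹⁹ = 2.319×10¹⁹, i.e. 2.319×10¹⁹/6.022×10²³ = 3.851×10⁻⁵ mol.
Fraction absorbed: 1 − 10^(−0.757) = 0.8250.
Photons absorbed: 0.8250 × 3.851×10⁻⁵ = 3.177×10⁻⁵ mol.
Φ = 1.47×10⁻⁵ mol / 3.177×10⁻⁵ mol photons = 0.46.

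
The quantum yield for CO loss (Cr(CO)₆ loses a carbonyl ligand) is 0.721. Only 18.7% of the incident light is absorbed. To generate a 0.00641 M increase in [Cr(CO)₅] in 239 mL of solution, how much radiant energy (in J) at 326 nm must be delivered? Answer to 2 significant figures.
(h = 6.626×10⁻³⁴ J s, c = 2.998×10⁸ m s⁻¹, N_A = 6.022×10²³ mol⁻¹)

4200 J

Product: (0.00641 M)(0.239 L) = 0.001532 mol.
Photons that must be absorbed: 0.001532 / 0.721 = 0.002125 mol.
Incident photons needed: 0.002125 / 0.187 = 0.01136 mol.
Photon energy: hc/λ = 6.093×10⁻¹⁹ J; per mole, 3.669×10⁵ J mol⁻¹.
Energy required: 0.01136 × 3.669×10⁵ = 4200 J.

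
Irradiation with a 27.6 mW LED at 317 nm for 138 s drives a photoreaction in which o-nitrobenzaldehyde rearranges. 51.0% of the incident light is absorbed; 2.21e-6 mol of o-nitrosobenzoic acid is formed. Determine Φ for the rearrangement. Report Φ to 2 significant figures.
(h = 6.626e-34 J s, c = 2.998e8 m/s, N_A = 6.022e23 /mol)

Photon energy at 317 nm: hc/λ = (6.626e-34)(2.998e8)/(317e-9) = 6.266e-19 J.
Energy delivered: (27.6 mW)(138 s) = 3.809 J.
Photons incident: 3.809 / 6.266e-19 = 6.079e18, i.e. 6.079e18/6.022e23 = 1.009e-5 mol.
Photons absorbed: 0.510 × 1.009e-5 = 5.146e-6 mol.
Φ = 2.21e-6 mol / 5.146e-6 mol photons = 0.43.

Φ = 0.43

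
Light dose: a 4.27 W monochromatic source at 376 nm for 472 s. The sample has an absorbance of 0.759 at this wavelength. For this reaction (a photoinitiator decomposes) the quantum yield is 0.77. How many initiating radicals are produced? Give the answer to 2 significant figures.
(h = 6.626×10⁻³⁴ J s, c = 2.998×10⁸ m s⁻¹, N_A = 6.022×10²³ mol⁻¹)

2.4×10²¹ initiating radicals

Photon energy at 376 nm: hc/λ = (6.626×10⁻³⁴)(2.998×10⁸)/(376×10⁻⁹) = 5.283×10⁻¹⁹ J.
Energy delivered: (4.27 W)(472 s) = 2015 J.
Photons incident: 2015 / 5.283×10⁻¹⁹ = 3.814×10²¹, i.e. 3.814×10²¹/6.022×10²³ = 0.006333 mol.
Fraction absorbed: 1 − 10^(−0.759) = 0.8258.
Photons absorbed: 0.8258 × 0.006333 = 0.005230 mol.
Product: Φ × n_abs = 0.77 × 0.005230 = 0.004027 mol.
As a count: 0.004027 × 6.022×10²³ = 2.4×10²¹.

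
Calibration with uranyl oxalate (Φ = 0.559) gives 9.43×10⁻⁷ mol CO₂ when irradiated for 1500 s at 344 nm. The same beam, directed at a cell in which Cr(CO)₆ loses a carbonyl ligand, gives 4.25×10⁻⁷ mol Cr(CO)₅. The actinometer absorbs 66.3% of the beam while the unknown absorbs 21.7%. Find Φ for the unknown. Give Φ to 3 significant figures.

Φ = 0.770

Photons absorbed by the actinometer: 9.43×10⁻⁷ / 0.559 = 1.687×10⁻⁶ mol.
Incident flux: 1.687×10⁻⁶ / 0.663 = 2.544×10⁻⁶ einstein.
Absorbed by unknown: 0.217 × 2.544×10⁻⁶ = 5.520×10⁻⁷ mol.
Φ(unknown) = 4.25×10⁻⁷ / 5.520×10⁻⁷ = 0.770.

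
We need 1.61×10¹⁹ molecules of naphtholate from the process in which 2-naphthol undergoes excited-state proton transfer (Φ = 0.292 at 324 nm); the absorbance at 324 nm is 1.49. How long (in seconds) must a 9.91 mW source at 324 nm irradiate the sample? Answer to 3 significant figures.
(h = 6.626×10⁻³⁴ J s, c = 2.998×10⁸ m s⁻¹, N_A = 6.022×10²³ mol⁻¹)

t ≈ 3530 s

Product: 1.61×10¹⁹ / 6.022×10²³ = 2.674×10⁻⁵ mol.
Photons that must be absorbed: 2.674×10⁻⁵ / 0.292 = 9.158×10⁻⁵ mol.
Fraction absorbed: 1 − 10^(−1.49) = 0.9676.
Incident photons needed: 9.158×10⁻⁵ / 0.9676 = 9.465×10⁻⁵ mol.
Photon energy: hc/λ = 6.131×10⁻¹⁹ J; per mole, 3.692×10⁵ J mol⁻¹.
Energy required: 9.465×10⁻⁵ × 3.692×10⁵ = 34.94 J.
Time: 34.94 J / 0.00991 W = 3530 s.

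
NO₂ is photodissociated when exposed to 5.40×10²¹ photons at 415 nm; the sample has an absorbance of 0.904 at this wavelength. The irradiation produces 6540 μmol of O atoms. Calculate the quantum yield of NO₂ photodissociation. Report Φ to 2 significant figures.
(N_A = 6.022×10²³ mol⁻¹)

Φ = 0.83

Product: 6540 μmol = 0.00654 mol.
Moles of photons: 5.40×10²¹ / 6.022×10²³ = 0.008967 mol.
Fraction absorbed: 1 − 10^(−0.904) = 0.8753.
Photons absorbed: 0.8753 × 0.008967 = 0.007849 mol.
Φ = 0.00654 mol / 0.007849 mol photons = 0.83.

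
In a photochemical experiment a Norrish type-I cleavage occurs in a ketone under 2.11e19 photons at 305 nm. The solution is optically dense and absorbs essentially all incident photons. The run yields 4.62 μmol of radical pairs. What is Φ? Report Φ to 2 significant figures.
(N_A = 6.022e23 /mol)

Product: 4.62 μmol = 4.62e-6 mol.
Moles of photons: 2.11e19 / 6.022e23 = 3.504e-5 mol.
Φ = 4.62e-6 mol / 3.504e-5 mol photons = 0.13.

Φ = 0.13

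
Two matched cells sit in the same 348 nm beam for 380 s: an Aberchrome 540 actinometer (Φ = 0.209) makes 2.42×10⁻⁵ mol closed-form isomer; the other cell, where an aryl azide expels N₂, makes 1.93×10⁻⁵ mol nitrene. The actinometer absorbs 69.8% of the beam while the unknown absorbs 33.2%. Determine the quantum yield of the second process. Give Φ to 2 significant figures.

Photons absorbed by the actinometer: 2.42×10⁻⁵ / 0.209 = 1.158×10⁻⁴ mol.
Incident flux: 1.158×10⁻⁴ / 0.698 = 1.659×10⁻⁴ einstein.
Absorbed by unknown: 0.332 × 1.659×10⁻⁴ = 5.508×10⁻⁵ mol.
Φ(unknown) = 1.93×10⁻⁵ / 5.508×10⁻⁵ = 0.35.

Φ = 0.35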